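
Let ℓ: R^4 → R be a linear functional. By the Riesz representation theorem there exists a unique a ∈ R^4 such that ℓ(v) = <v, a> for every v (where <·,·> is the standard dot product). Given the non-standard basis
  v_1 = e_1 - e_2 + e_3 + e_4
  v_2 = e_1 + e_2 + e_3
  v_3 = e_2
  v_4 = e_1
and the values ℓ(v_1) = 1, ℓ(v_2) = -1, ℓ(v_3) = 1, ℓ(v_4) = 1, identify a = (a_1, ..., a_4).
a = (1, 1, -3, 4)

Write a = (a_1, ..., a_4) in the standard basis. For each basis vector v_i, ℓ(v_i) = <v_i, a> is a linear equation in the a_j's. Collect the n equations into a matrix system V a = ℓ, where row i of V is v_i (expressed in the standard basis). Since V is invertible (lower-triangular with 1s on the diagonal, up to permutation), solve by back-substitution:
  V =
[[1, -1, 1, 1],
 [1, 1, 1, 0],
 [0, 1, 0, 0],
 [1, 0, 0, 0]]
  V a = (1, -1, 1, 1)
Solving gives a = (1, 1, -3, 4).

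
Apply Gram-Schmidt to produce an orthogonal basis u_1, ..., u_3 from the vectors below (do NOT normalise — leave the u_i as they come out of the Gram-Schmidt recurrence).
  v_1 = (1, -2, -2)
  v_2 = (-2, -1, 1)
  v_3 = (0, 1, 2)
Orthogonal basis:
  u_1 = (1, -2, -2)
  u_2 = (-16/9, -13/9, 5/9)
  u_3 = (14/25, -21/50, 7/10)

Apply the Gram-Schmidt recurrence
  u_1 = v_1
  u_i = v_i − Σ_{j<i} ((v_i · u_j) / (u_j · u_j)) · u_j.

Step by step this gives:
  u_1 = (1, -2, -2)
  u_2 = (-16/9, -13/9, 5/9)
  u_3 = (14/25, -21/50, 7/10)

Orthogonality check:
  u_2 · u_1 = 0 (should be 0)
  u_3 · u_1 = 0 (should be 0)
  u_3 · u_2 = 0 (should be 0)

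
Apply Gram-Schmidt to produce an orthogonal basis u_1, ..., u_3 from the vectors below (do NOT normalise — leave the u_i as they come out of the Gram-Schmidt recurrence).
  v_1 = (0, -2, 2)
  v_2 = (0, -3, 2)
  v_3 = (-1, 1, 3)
Orthogonal basis:
  u_1 = (0, -2, 2)
  u_2 = (0, -1/2, -1/2)
  u_3 = (-1, 0, 0)

Apply the Gram-Schmidt recurrence
  u_1 = v_1
  u_i = v_i − Σ_{j<i} ((v_i · u_j) / (u_j · u_j)) · u_j.

Step by step this gives:
  u_1 = (0, -2, 2)
  u_2 = (0, -1/2, -1/2)
  u_3 = (-1, 0, 0)

Orthogonality check:
  u_2 · u_1 = 0 (should be 0)
  u_3 · u_1 = 0 (should be 0)
  u_3 · u_2 = 0 (should be 0)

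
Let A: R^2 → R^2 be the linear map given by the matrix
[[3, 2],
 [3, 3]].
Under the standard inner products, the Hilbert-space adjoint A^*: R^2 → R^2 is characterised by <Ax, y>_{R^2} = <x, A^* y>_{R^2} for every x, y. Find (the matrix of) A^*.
A^* = A^T =
[[3, 3],
 [2, 3]]

For real matrices with standard dot products, the defining identity <Ax, y> = <x, A^* y> gives (Ax)^T y = x^T (A^*) y, i.e. x^T A^T y = x^T (A^*) y. Since this holds for all x, y, we must have A^* = A^T. Therefore
A^* =
[[3, 3],
 [2, 3]].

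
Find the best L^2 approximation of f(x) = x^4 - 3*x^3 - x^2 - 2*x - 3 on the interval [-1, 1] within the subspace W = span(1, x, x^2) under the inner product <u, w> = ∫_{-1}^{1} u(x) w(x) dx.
g(x) = -x^2/7 - 19*x/5 - 108/35

The best approximation g ∈ W is the orthogonal projection of f onto W. Writing g = a_0 + a_1 x + a_2 x^2, the coefficients solve the normal equations G · a = b where
  G_{ij} = <φ_i, φ_j> and b_i = <f, φ_i>, with φ_0 = 1, φ_1 = x, φ_2 = x^2.
G =
  [2, 0, 2/3]
  [0, 2/3, 0]
  [2/3, 0, 2/5],
b = (-94/15, -38/15, -74/35).
Solving gives a_0 = -108/35, a_1 = -19/5, a_2 = -1/7, so
  g(x) = -x^2/7 - 19*x/5 - 108/35.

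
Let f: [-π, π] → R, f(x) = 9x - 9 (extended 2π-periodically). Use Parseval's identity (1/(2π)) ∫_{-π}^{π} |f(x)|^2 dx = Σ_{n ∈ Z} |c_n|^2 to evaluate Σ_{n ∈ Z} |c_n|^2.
Σ |c_n|^2 = 27π^2 + 81

Expand and integrate term by term over [-π, π]:
  ∫ (9x)^2 dx = 81·(2π^3/3); ∫ 2·9·(-9)·x dx = 0 (odd integrand); ∫ (-9)^2 dx = 81·2π.
So (1/(2π)) ∫_{-π}^{π} (9x - 9)^2 dx = 81π^2/3 + 81 = 27π^2 + 81.
Parseval ⇒ Σ |c_n|^2 = 27π^2 + 81.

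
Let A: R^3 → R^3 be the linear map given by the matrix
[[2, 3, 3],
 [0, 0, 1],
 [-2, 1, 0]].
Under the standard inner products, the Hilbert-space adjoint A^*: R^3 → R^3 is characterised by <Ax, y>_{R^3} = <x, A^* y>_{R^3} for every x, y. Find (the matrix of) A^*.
A^* = A^T =
[[2, 0, -2],
 [3, 0, 1],
 [3, 1, 0]]

For real matrices with standard dot products, the defining identity <Ax, y> = <x, A^* y> gives (Ax)^T y = x^T (A^*) y, i.e. x^T A^T y = x^T (A^*) y. Since this holds for all x, y, we must have A^* = A^T. Therefore
A^* =
[[2, 0, -2],
 [3, 0, 1],
 [3, 1, 0]].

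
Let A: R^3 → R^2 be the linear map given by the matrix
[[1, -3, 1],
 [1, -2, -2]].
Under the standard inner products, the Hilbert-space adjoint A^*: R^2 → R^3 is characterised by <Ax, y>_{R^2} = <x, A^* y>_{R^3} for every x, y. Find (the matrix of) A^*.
A^* = A^T =
[[1, 1],
 [-3, -2],
 [1, -2]]

For real matrices with standard dot products, the defining identity <Ax, y> = <x, A^* y> gives (Ax)^T y = x^T (A^*) y, i.e. x^T A^T y = x^T (A^*) y. Since this holds for all x, y, we must have A^* = A^T. Therefore
A^* =
[[1, 1],
 [-3, -2],
 [1, -2]].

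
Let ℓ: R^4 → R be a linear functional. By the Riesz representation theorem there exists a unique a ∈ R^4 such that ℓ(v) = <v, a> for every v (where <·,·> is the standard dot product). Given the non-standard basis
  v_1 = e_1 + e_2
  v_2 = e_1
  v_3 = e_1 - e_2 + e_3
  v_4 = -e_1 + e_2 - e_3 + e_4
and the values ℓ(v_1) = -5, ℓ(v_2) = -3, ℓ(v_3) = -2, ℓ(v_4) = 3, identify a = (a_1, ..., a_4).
a = (-3, -2, -1, 1)

Write a = (a_1, ..., a_4) in the standard basis. For each basis vector v_i, ℓ(v_i) = <v_i, a> is a linear equation in the a_j's. Collect the n equations into a matrix system V a = ℓ, where row i of V is v_i (expressed in the standard basis). Since V is invertible (lower-triangular with 1s on the diagonal, up to permutation), solve by back-substitution:
  V =
[[1, 1, 0, 0],
 [1, 0, 0, 0],
 [1, -1, 1, 0],
 [-1, 1, -1, 1]]
  V a = (-5, -3, -2, 3)
Solving gives a = (-3, -2, -1, 1).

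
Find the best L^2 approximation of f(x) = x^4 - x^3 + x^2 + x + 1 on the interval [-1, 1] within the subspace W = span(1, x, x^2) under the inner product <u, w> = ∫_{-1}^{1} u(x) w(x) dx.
g(x) = 13*x^2/7 + 2*x/5 + 32/35

The best approximation g ∈ W is the orthogonal projection of f onto W. Writing g = a_0 + a_1 x + a_2 x^2, the coefficients solve the normal equations G · a = b where
  G_{ij} = <φ_i, φ_j> and b_i = <f, φ_i>, with φ_0 = 1, φ_1 = x, φ_2 = x^2.
G =
  [2, 0, 2/3]
  [0, 2/3, 0]
  [2/3, 0, 2/5],
b = (46/15, 4/15, 142/105).
Solving gives a_0 = 32/35, a_1 = 2/5, a_2 = 13/7, so
  g(x) = 13*x^2/7 + 2*x/5 + 32/35.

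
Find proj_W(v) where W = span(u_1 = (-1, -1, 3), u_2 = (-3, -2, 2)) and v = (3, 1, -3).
proj_W(v) = (83/33, 61/33, -95/33)

Set up U = [u_1 | ... | u_2] ∈ R^(3×2). The projector onto W = col(U) is P = U (U^T U)^(-1) U^T.
Compute U^T U =
  [11, 11]
  [11, 17],
and U^T v = (-13, -17).
Solve U^T U · c = U^T v for the coefficients: c = (-17/33, -2/3). The projection is proj_W(v) = U c.
Check: (v - proj_W(v)) · u_1 = 0  (should be 0).
Check: (v - proj_W(v)) · u_2 = 0  (should be 0).
Result: proj_W(v) = (83/33, 61/33, -95/33).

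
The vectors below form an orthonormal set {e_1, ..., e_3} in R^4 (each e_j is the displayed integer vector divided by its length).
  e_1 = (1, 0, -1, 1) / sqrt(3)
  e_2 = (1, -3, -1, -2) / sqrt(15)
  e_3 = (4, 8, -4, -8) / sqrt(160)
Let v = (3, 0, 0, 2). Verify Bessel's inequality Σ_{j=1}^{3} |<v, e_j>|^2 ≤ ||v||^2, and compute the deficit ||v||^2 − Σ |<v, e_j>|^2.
Σ |<v, e_j>|^2 = 17/2; ||v||^2 = 13; deficit = 9/2

Write each e_j = u_j / sqrt(<u_j, u_j>) where u_j is the displayed integer vector. Then <v, e_j> = <v, u_j> / sqrt(<u_j, u_j>), so |<v, e_j>|^2 = <v, u_j>^2 / <u_j, u_j>.
Coefficients: <v, e_1> = 5/sqrt(3), <v, e_2> = -1/sqrt(15), <v, e_3> = -4/sqrt(160).
Square and sum: Σ |<v, e_j>|^2 = 17/2.
Compute ||v||^2 = v·v = 13.
Deficit = 13 − 17/2 = 9/2 ≥ 0, confirming Bessel's inequality. (The deficit equals ||v − Σ <v,e_j> e_j||^2, the squared distance from v to span{e_j}.)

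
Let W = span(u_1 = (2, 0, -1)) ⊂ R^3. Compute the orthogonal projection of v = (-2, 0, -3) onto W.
proj_W(v) = (-2/5, 0, 1/5)

Set up U = [u_1 | ... | u_1] ∈ R^(3×1). The projector onto W = col(U) is P = U (U^T U)^(-1) U^T.
Compute U^T U =
  [5],
and U^T v = (-1).
Solve U^T U · c = U^T v for the coefficients: c = (-1/5). The projection is proj_W(v) = U c.
Check: (v - proj_W(v)) · u_1 = 0  (should be 0).
Result: proj_W(v) = (-2/5, 0, 1/5).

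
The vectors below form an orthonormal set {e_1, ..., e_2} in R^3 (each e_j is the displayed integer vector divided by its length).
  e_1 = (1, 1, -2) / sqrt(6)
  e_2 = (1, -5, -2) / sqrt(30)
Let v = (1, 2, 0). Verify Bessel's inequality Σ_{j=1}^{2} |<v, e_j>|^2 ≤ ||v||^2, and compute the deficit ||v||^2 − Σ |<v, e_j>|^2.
Σ |<v, e_j>|^2 = 21/5; ||v||^2 = 5; deficit = 4/5

Write each e_j = u_j / sqrt(<u_j, u_j>) where u_j is the displayed integer vector. Then <v, e_j> = <v, u_j> / sqrt(<u_j, u_j>), so |<v, e_j>|^2 = <v, u_j>^2 / <u_j, u_j>.
Coefficients: <v, e_1> = 3/sqrt(6), <v, e_2> = -9/sqrt(30).
Square and sum: Σ |<v, e_j>|^2 = 21/5.
Compute ||v||^2 = v·v = 5.
Deficit = 5 − 21/5 = 4/5 ≥ 0, confirming Bessel's inequality. (The deficit equals ||v − Σ <v,e_j> e_j||^2, the squared distance from v to span{e_j}.)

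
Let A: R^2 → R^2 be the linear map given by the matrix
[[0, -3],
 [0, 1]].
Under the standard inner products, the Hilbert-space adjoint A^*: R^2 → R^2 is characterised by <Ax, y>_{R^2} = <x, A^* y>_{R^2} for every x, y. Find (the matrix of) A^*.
A^* = A^T =
[[0, 0],
 [-3, 1]]

For real matrices with standard dot products, the defining identity <Ax, y> = <x, A^* y> gives (Ax)^T y = x^T (A^*) y, i.e. x^T A^T y = x^T (A^*) y. Since this holds for all x, y, we must have A^* = A^T. Therefore
A^* =
[[0, 0],
 [-3, 1]].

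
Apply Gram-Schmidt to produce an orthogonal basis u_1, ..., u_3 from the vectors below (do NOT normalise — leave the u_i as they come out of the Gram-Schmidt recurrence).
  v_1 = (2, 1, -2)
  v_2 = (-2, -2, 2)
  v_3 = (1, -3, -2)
Orthogonal basis:
  u_1 = (2, 1, -2)
  u_2 = (2/9, -8/9, -2/9)
  u_3 = (-1/2, 0, -1/2)

Apply the Gram-Schmidt recurrence
  u_1 = v_1
  u_i = v_i − Σ_{j<i} ((v_i · u_j) / (u_j · u_j)) · u_j.

Step by step this gives:
  u_1 = (2, 1, -2)
  u_2 = (2/9, -8/9, -2/9)
  u_3 = (-1/2, 0, -1/2)

Orthogonality check:
  u_2 · u_1 = 0 (should be 0)
  u_3 · u_1 = 0 (should be 0)
  u_3 · u_2 = 0 (should be 0)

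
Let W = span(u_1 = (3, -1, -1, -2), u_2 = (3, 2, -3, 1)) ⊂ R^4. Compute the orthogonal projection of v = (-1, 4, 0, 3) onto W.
proj_W(v) = (-417/281, 811/281, -309/281, 950/281)

Set up U = [u_1 | ... | u_2] ∈ R^(4×2). The projector onto W = col(U) is P = U (U^T U)^(-1) U^T.
Compute U^T U =
  [15, 8]
  [8, 23],
and U^T v = (-13, 8).
Solve U^T U · c = U^T v for the coefficients: c = (-363/281, 224/281). The projection is proj_W(v) = U c.
Check: (v - proj_W(v)) · u_1 = 0  (should be 0).
Check: (v - proj_W(v)) · u_2 = 0  (should be 0).
Result: proj_W(v) = (-417/281, 811/281, -309/281, 950/281).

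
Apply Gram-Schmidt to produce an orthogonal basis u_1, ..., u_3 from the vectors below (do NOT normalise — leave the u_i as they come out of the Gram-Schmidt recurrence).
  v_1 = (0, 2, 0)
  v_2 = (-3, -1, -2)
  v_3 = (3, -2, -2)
Orthogonal basis:
  u_1 = (0, 2, 0)
  u_2 = (-3, 0, -2)
  u_3 = (24/13, 0, -36/13)

Apply the Gram-Schmidt recurrence
  u_1 = v_1
  u_i = v_i − Σ_{j<i} ((v_i · u_j) / (u_j · u_j)) · u_j.

Step by step this gives:
  u_1 = (0, 2, 0)
  u_2 = (-3, 0, -2)
  u_3 = (24/13, 0, -36/13)

Orthogonality check:
  u_2 · u_1 = 0 (should be 0)
  u_3 · u_1 = 0 (should be 0)
  u_3 · u_2 = 0 (should be 0)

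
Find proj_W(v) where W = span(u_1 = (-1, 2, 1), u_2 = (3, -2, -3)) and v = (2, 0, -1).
proj_W(v) = (3/2, 0, -3/2)

Set up U = [u_1 | ... | u_2] ∈ R^(3×2). The projector onto W = col(U) is P = U (U^T U)^(-1) U^T.
Compute U^T U =
  [6, -10]
  [-10, 22],
and U^T v = (-3, 9).
Solve U^T U · c = U^T v for the coefficients: c = (3/4, 3/4). The projection is proj_W(v) = U c.
Check: (v - proj_W(v)) · u_1 = 0  (should be 0).
Check: (v - proj_W(v)) · u_2 = 0  (should be 0).
Result: proj_W(v) = (3/2, 0, -3/2).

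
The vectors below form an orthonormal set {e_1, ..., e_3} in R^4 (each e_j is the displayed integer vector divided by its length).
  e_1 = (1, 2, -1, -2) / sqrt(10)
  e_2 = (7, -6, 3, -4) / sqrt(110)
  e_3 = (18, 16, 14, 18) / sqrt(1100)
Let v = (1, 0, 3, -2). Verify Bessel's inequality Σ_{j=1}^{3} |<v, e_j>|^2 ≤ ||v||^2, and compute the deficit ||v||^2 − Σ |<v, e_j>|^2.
Σ |<v, e_j>|^2 = 154/25; ||v||^2 = 14; deficit = 196/25

Write each e_j = u_j / sqrt(<u_j, u_j>) where u_j is the displayed integer vector. Then <v, e_j> = <v, u_j> / sqrt(<u_j, u_j>), so |<v, e_j>|^2 = <v, u_j>^2 / <u_j, u_j>.
Coefficients: <v, e_1> = 2/sqrt(10), <v, e_2> = 24/sqrt(110), <v, e_3> = 24/sqrt(1100).
Square and sum: Σ |<v, e_j>|^2 = 154/25.
Compute ||v||^2 = v·v = 14.
Deficit = 14 − 154/25 = 196/25 ≥ 0, confirming Bessel's inequality. (The deficit equals ||v − Σ <v,e_j> e_j||^2, the squared distance from v to span{e_j}.)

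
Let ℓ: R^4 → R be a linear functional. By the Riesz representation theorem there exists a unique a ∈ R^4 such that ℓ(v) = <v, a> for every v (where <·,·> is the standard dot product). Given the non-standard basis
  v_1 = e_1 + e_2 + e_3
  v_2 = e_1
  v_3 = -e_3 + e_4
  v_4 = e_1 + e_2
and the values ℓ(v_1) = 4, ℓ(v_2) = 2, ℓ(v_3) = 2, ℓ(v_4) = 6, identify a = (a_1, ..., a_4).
a = (2, 4, -2, 0)

Write a = (a_1, ..., a_4) in the standard basis. For each basis vector v_i, ℓ(v_i) = <v_i, a> is a linear equation in the a_j's. Collect the n equations into a matrix system V a = ℓ, where row i of V is v_i (expressed in the standard basis). Since V is invertible (lower-triangular with 1s on the diagonal, up to permutation), solve by back-substitution:
  V =
[[1, 1, 1, 0],
 [1, 0, 0, 0],
 [0, 0, -1, 1],
 [1, 1, 0, 0]]
  V a = (4, 2, 2, 6)
Solving gives a = (2, 4, -2, 0).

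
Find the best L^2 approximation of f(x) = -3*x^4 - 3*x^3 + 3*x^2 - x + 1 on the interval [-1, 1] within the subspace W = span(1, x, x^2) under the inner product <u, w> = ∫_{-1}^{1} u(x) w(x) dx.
g(x) = 3*x^2/7 - 14*x/5 + 44/35

The best approximation g ∈ W is the orthogonal projection of f onto W. Writing g = a_0 + a_1 x + a_2 x^2, the coefficients solve the normal equations G · a = b where
  G_{ij} = <φ_i, φ_j> and b_i = <f, φ_i>, with φ_0 = 1, φ_1 = x, φ_2 = x^2.
G =
  [2, 0, 2/3]
  [0, 2/3, 0]
  [2/3, 0, 2/5],
b = (14/5, -28/15, 106/105).
Solving gives a_0 = 44/35, a_1 = -14/5, a_2 = 3/7, so
  g(x) = 3*x^2/7 - 14*x/5 + 44/35.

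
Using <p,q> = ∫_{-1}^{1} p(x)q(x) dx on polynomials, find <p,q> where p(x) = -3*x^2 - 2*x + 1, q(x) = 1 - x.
<p,q> = 4/3

Expand the product: p(x)·q(x) = 3*x^3 - x^2 - 3*x + 1.
∫_{-1}^{1} of each monomial x^k gives [2/(k+1) if k even, 0 if k odd]. Integrating term-by-term (or equivalently evaluating the antiderivative F(x) = 3*x^4/4 - x^3/3 - 3*x^2/2 + x at the endpoints):
  F(1) − F(−1) = -1/12 − (-17/12) = 4/3.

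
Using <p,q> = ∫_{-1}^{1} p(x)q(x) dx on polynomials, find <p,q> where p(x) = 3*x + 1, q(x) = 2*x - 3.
<p,q> = -2

Expand the product: p(x)·q(x) = 6*x^2 - 7*x - 3.
∫_{-1}^{1} of each monomial x^k gives [2/(k+1) if k even, 0 if k odd]. Integrating term-by-term (or equivalently evaluating the antiderivative F(x) = 2*x^3 - 7*x^2/2 - 3*x at the endpoints):
  F(1) − F(−1) = -9/2 − (-5/2) = -2.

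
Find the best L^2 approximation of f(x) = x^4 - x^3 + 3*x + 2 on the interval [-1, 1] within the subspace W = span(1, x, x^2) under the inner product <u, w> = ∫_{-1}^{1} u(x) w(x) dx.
g(x) = 6*x^2/7 + 12*x/5 + 67/35

The best approximation g ∈ W is the orthogonal projection of f onto W. Writing g = a_0 + a_1 x + a_2 x^2, the coefficients solve the normal equations G · a = b where
  G_{ij} = <φ_i, φ_j> and b_i = <f, φ_i>, with φ_0 = 1, φ_1 = x, φ_2 = x^2.
G =
  [2, 0, 2/3]
  [0, 2/3, 0]
  [2/3, 0, 2/5],
b = (22/5, 8/5, 34/21).
Solving gives a_0 = 67/35, a_1 = 12/5, a_2 = 6/7, so
  g(x) = 6*x^2/7 + 12*x/5 + 67/35.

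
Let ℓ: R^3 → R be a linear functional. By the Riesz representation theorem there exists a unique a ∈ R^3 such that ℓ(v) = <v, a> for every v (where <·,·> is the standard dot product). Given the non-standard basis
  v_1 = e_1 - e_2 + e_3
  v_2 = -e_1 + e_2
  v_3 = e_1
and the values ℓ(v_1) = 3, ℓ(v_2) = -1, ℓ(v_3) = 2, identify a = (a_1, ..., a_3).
a = (2, 1, 2)

Write a = (a_1, ..., a_3) in the standard basis. For each basis vector v_i, ℓ(v_i) = <v_i, a> is a linear equation in the a_j's. Collect the n equations into a matrix system V a = ℓ, where row i of V is v_i (expressed in the standard basis). Since V is invertible (lower-triangular with 1s on the diagonal, up to permutation), solve by back-substitution:
  V =
[[1, -1, 1],
 [-1, 1, 0],
 [1, 0, 0]]
  V a = (3, -1, 2)
Solving gives a = (2, 1, 2).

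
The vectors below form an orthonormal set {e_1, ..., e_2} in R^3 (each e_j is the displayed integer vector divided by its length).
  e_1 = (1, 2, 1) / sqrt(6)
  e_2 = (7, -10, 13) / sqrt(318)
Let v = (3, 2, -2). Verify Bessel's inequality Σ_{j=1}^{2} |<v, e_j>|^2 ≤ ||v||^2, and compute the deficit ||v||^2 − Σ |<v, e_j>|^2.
Σ |<v, e_j>|^2 = 325/53; ||v||^2 = 17; deficit = 576/53

Write each e_j = u_j / sqrt(<u_j, u_j>) where u_j is the displayed integer vector. Then <v, e_j> = <v, u_j> / sqrt(<u_j, u_j>), so |<v, e_j>|^2 = <v, u_j>^2 / <u_j, u_j>.
Coefficients: <v, e_1> = 5/sqrt(6), <v, e_2> = -25/sqrt(318).
Square and sum: Σ |<v, e_j>|^2 = 325/53.
Compute ||v||^2 = v·v = 17.
Deficit = 17 − 325/53 = 576/53 ≥ 0, confirming Bessel's inequality. (The deficit equals ||v − Σ <v,e_j> e_j||^2, the squared distance from v to span{e_j}.)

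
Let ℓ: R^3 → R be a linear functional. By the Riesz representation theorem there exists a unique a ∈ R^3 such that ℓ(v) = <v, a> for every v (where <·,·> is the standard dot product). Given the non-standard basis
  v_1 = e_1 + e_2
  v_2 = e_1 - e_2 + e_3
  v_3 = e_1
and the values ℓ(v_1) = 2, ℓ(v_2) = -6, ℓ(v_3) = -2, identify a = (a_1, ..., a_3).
a = (-2, 4, 0)

Write a = (a_1, ..., a_3) in the standard basis. For each basis vector v_i, ℓ(v_i) = <v_i, a> is a linear equation in the a_j's. Collect the n equations into a matrix system V a = ℓ, where row i of V is v_i (expressed in the standard basis). Since V is invertible (lower-triangular with 1s on the diagonal, up to permutation), solve by back-substitution:
  V =
[[1, 1, 0],
 [1, -1, 1],
 [1, 0, 0]]
  V a = (2, -6, -2)
Solving gives a = (-2, 4, 0).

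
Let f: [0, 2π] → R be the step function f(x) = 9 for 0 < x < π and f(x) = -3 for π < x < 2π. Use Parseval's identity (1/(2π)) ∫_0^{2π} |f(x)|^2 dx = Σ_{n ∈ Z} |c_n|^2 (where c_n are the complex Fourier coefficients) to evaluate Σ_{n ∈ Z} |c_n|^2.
Σ |c_n|^2 = 45

Parseval equates the L^2 energy of f (normalised by 1/(2π)) with the ℓ^2 sum of its Fourier coefficients: (1/(2π)) ∫_0^{2π} |f|^2 = Σ |c_n|^2.
Compute the left side: (1/(2π)) [∫_0^π 9^2 dx + ∫_π^{2π} (-3)^2 dx] = (1/(2π)) · (81π + 9π) = (81 + 9)/2 = 45.
So Σ_{n ∈ Z} |c_n|^2 = 45.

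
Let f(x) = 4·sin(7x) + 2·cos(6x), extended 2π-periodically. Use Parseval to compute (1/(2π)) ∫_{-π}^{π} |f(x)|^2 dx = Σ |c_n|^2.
Σ |c_n|^2 = 10

Expand |f|^2 and use orthogonality of {sin(nx), cos(mx)} on [-π, π]:
  ∫_{-π}^{π} sin(nx)^2 dx = π, ∫ cos(mx)^2 dx = π, and cross terms integrate to 0.
So ∫_{-π}^{π} f(x)^2 dx = 4^2 · π + 2^2 · π = (16 + 4)π.
Divide by 2π: (16 + 4)/2 = 10.
By Parseval, this equals Σ |c_n|^2.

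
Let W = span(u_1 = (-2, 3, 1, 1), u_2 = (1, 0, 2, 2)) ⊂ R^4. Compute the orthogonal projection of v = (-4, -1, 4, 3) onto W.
proj_W(v) = (-50/131, 264/131, 340/131, 340/131)

Set up U = [u_1 | ... | u_2] ∈ R^(4×2). The projector onto W = col(U) is P = U (U^T U)^(-1) U^T.
Compute U^T U =
  [15, 2]
  [2, 9],
and U^T v = (12, 10).
Solve U^T U · c = U^T v for the coefficients: c = (88/131, 126/131). The projection is proj_W(v) = U c.
Check: (v - proj_W(v)) · u_1 = 0  (should be 0).
Check: (v - proj_W(v)) · u_2 = 0  (should be 0).
Result: proj_W(v) = (-50/131, 264/131, 340/131, 340/131).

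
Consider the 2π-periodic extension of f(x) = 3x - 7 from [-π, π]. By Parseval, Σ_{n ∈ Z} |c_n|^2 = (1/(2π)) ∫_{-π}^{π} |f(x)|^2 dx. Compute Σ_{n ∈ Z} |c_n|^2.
Σ |c_n|^2 = 3π^2 + 49

Expand and integrate term by term over [-π, π]:
  ∫ (3x)^2 dx = 9·(2π^3/3); ∫ 2·3·(-7)·x dx = 0 (odd integrand); ∫ (-7)^2 dx = 49·2π.
So (1/(2π)) ∫_{-π}^{π} (3x - 7)^2 dx = 9π^2/3 + 49 = 3π^2 + 49.
Parseval ⇒ Σ |c_n|^2 = 3π^2 + 49.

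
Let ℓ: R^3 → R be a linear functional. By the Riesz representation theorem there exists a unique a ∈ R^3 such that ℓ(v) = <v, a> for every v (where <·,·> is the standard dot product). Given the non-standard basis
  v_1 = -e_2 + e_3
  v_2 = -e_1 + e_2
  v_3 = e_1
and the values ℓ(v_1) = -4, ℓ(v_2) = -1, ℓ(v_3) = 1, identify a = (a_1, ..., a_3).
a = (1, 0, -4)

Write a = (a_1, ..., a_3) in the standard basis. For each basis vector v_i, ℓ(v_i) = <v_i, a> is a linear equation in the a_j's. Collect the n equations into a matrix system V a = ℓ, where row i of V is v_i (expressed in the standard basis). Since V is invertible (lower-triangular with 1s on the diagonal, up to permutation), solve by back-substitution:
  V =
[[0, -1, 1],
 [-1, 1, 0],
 [1, 0, 0]]
  V a = (-4, -1, 1)
Solving gives a = (1, 0, -4).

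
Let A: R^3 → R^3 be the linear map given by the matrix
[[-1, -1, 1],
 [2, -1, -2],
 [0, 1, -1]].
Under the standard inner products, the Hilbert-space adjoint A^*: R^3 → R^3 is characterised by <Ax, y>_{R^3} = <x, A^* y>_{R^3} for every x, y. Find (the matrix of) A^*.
A^* = A^T =
[[-1, 2, 0],
 [-1, -1, 1],
 [1, -2, -1]]

For real matrices with standard dot products, the defining identity <Ax, y> = <x, A^* y> gives (Ax)^T y = x^T (A^*) y, i.e. x^T A^T y = x^T (A^*) y. Since this holds for all x, y, we must have A^* = A^T. Therefore
A^* =
[[-1, 2, 0],
 [-1, -1, 1],
 [1, -2, -1]].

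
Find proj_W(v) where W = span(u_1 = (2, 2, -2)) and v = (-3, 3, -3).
proj_W(v) = (1, 1, -1)

Set up U = [u_1 | ... | u_1] ∈ R^(3×1). The projector onto W = col(U) is P = U (U^T U)^(-1) U^T.
Compute U^T U =
  [12],
and U^T v = (6).
Solve U^T U · c = U^T v for the coefficients: c = (1/2). The projection is proj_W(v) = U c.
Check: (v - proj_W(v)) · u_1 = 0  (should be 0).
Result: proj_W(v) = (1, 1, -1).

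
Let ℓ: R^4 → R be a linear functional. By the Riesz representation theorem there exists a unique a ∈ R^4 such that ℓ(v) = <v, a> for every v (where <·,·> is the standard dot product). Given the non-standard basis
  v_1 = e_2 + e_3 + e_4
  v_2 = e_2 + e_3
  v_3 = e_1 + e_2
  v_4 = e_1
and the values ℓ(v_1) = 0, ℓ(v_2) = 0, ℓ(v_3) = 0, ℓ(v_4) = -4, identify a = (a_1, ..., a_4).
a = (-4, 4, -4, 0)

Write a = (a_1, ..., a_4) in the standard basis. For each basis vector v_i, ℓ(v_i) = <v_i, a> is a linear equation in the a_j's. Collect the n equations into a matrix system V a = ℓ, where row i of V is v_i (expressed in the standard basis). Since V is invertible (lower-triangular with 1s on the diagonal, up to permutation), solve by back-substitution:
  V =
[[0, 1, 1, 1],
 [0, 1, 1, 0],
 [1, 1, 0, 0],
 [1, 0, 0, 0]]
  V a = (0, 0, 0, -4)
Solving gives a = (-4, 4, -4, 0).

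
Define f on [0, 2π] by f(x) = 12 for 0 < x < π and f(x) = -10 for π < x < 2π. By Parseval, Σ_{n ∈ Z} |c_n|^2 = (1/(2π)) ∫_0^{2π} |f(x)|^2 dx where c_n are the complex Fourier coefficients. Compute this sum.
Σ |c_n|^2 = 122

Parseval equates the L^2 energy of f (normalised by 1/(2π)) with the ℓ^2 sum of its Fourier coefficients: (1/(2π)) ∫_0^{2π} |f|^2 = Σ |c_n|^2.
Compute the left side: (1/(2π)) [∫_0^π 12^2 dx + ∫_π^{2π} (-10)^2 dx] = (1/(2π)) · (144π + 100π) = (144 + 100)/2 = 122.
So Σ_{n ∈ Z} |c_n|^2 = 122.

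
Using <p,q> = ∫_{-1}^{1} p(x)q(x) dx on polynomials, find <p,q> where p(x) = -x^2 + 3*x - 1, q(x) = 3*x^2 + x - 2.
<p,q> = 62/15

Expand the product: p(x)·q(x) = -3*x^4 + 8*x^3 + 2*x^2 - 7*x + 2.
∫_{-1}^{1} of each monomial x^k gives [2/(k+1) if k even, 0 if k odd]. Integrating term-by-term (or equivalently evaluating the antiderivative F(x) = -3*x^5/5 + 2*x^4 + 2*x^3/3 - 7*x^2/2 + 2*x at the endpoints):
  F(1) − F(−1) = 17/30 − (-107/30) = 62/15.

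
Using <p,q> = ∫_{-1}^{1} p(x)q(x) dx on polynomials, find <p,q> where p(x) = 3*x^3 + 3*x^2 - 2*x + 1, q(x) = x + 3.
<p,q> = 178/15

Expand the product: p(x)·q(x) = 3*x^4 + 12*x^3 + 7*x^2 - 5*x + 3.
∫_{-1}^{1} of each monomial x^k gives [2/(k+1) if k even, 0 if k odd]. Integrating term-by-term (or equivalently evaluating the antiderivative F(x) = 3*x^5/5 + 3*x^4 + 7*x^3/3 - 5*x^2/2 + 3*x at the endpoints):
  F(1) − F(−1) = 193/30 − (-163/30) = 178/15.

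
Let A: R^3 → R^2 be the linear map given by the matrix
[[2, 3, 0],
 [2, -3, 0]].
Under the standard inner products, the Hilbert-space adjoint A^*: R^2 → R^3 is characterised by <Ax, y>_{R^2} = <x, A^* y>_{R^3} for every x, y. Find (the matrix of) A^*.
A^* = A^T =
[[2, 2],
 [3, -3],
 [0, 0]]

For real matrices with standard dot products, the defining identity <Ax, y> = <x, A^* y> gives (Ax)^T y = x^T (A^*) y, i.e. x^T A^T y = x^T (A^*) y. Since this holds for all x, y, we must have A^* = A^T. Therefore
A^* =
[[2, 2],
 [3, -3],
 [0, 0]].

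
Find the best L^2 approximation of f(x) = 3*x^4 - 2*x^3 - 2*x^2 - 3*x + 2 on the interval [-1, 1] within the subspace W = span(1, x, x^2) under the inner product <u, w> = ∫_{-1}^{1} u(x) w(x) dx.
g(x) = 4*x^2/7 - 21*x/5 + 61/35

The best approximation g ∈ W is the orthogonal projection of f onto W. Writing g = a_0 + a_1 x + a_2 x^2, the coefficients solve the normal equations G · a = b where
  G_{ij} = <φ_i, φ_j> and b_i = <f, φ_i>, with φ_0 = 1, φ_1 = x, φ_2 = x^2.
G =
  [2, 0, 2/3]
  [0, 2/3, 0]
  [2/3, 0, 2/5],
b = (58/15, -14/5, 146/105).
Solving gives a_0 = 61/35, a_1 = -21/5, a_2 = 4/7, so
  g(x) = 4*x^2/7 - 21*x/5 + 61/35.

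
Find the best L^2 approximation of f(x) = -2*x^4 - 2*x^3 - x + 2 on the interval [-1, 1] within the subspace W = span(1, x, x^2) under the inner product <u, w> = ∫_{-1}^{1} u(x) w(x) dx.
g(x) = -12*x^2/7 - 11*x/5 + 76/35

The best approximation g ∈ W is the orthogonal projection of f onto W. Writing g = a_0 + a_1 x + a_2 x^2, the coefficients solve the normal equations G · a = b where
  G_{ij} = <φ_i, φ_j> and b_i = <f, φ_i>, with φ_0 = 1, φ_1 = x, φ_2 = x^2.
G =
  [2, 0, 2/3]
  [0, 2/3, 0]
  [2/3, 0, 2/5],
b = (16/5, -22/15, 16/21).
Solving gives a_0 = 76/35, a_1 = -11/5, a_2 = -12/7, so
  g(x) = -12*x^2/7 - 11*x/5 + 76/35.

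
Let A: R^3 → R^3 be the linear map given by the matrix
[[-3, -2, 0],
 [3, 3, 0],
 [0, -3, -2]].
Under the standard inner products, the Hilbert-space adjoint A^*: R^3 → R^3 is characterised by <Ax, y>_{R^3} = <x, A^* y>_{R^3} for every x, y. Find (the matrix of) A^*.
A^* = A^T =
[[-3, 3, 0],
 [-2, 3, -3],
 [0, 0, -2]]

For real matrices with standard dot products, the defining identity <Ax, y> = <x, A^* y> gives (Ax)^T y = x^T (A^*) y, i.e. x^T A^T y = x^T (A^*) y. Since this holds for all x, y, we must have A^* = A^T. Therefore
A^* =
[[-3, 3, 0],
 [-2, 3, -3],
 [0, 0, -2]].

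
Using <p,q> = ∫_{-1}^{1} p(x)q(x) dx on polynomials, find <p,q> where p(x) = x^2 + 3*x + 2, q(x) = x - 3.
<p,q> = -12

Expand the product: p(x)·q(x) = x^3 - 7*x - 6.
∫_{-1}^{1} of each monomial x^k gives [2/(k+1) if k even, 0 if k odd]. Integrating term-by-term (or equivalently evaluating the antiderivative F(x) = x^4/4 - 7*x^2/2 - 6*x at the endpoints):
  F(1) − F(−1) = -37/4 − (11/4) = -12.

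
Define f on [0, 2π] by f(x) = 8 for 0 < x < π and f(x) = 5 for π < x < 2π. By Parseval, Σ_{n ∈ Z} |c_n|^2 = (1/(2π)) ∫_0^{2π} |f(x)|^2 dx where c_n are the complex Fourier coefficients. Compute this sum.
Σ |c_n|^2 = 89/2

Parseval equates the L^2 energy of f (normalised by 1/(2π)) with the ℓ^2 sum of its Fourier coefficients: (1/(2π)) ∫_0^{2π} |f|^2 = Σ |c_n|^2.
Compute the left side: (1/(2π)) [∫_0^π 8^2 dx + ∫_π^{2π} 5^2 dx] = (1/(2π)) · (64π + 25π) = (64 + 25)/2 = 89/2.
So Σ_{n ∈ Z} |c_n|^2 = 89/2.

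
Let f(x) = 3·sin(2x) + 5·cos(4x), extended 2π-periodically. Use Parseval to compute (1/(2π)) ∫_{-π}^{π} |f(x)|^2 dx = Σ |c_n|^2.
Σ |c_n|^2 = 17

Expand |f|^2 and use orthogonality of {sin(nx), cos(mx)} on [-π, π]:
  ∫_{-π}^{π} sin(nx)^2 dx = π, ∫ cos(mx)^2 dx = π, and cross terms integrate to 0.
So ∫_{-π}^{π} f(x)^2 dx = 3^2 · π + 5^2 · π = (9 + 25)π.
Divide by 2π: (9 + 25)/2 = 17.
By Parseval, this equals Σ |c_n|^2.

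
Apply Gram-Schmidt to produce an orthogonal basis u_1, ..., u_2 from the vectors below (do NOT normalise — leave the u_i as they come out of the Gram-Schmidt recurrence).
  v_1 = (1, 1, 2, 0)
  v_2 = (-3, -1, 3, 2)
Orthogonal basis:
  u_1 = (1, 1, 2, 0)
  u_2 = (-10/3, -4/3, 7/3, 2)

Apply the Gram-Schmidt recurrence
  u_1 = v_1
  u_i = v_i − Σ_{j<i} ((v_i · u_j) / (u_j · u_j)) · u_j.

Step by step this gives:
  u_1 = (1, 1, 2, 0)
  u_2 = (-10/3, -4/3, 7/3, 2)

Orthogonality check:
  u_2 · u_1 = 0 (should be 0)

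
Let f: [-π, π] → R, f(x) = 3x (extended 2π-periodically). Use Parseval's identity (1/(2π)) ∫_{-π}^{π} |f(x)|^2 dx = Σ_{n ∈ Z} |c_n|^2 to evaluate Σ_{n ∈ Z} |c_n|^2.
Σ |c_n|^2 = 3π^2

Expand and integrate term by term over [-π, π]:
  ∫ (3x)^2 dx = 9·(2π^3/3); ∫ 2·3·(0)·x dx = 0 (odd integrand); ∫ 0^2 dx = 0·2π.
So (1/(2π)) ∫_{-π}^{π} (3x)^2 dx = 9π^2/3 + 0 = 3π^2.
Parseval ⇒ Σ |c_n|^2 = 3π^2.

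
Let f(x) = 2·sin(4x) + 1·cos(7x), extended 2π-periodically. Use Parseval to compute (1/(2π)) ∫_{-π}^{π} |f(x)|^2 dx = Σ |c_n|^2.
Σ |c_n|^2 = 5/2

Expand |f|^2 and use orthogonality of {sin(nx), cos(mx)} on [-π, π]:
  ∫_{-π}^{π} sin(nx)^2 dx = π, ∫ cos(mx)^2 dx = π, and cross terms integrate to 0.
So ∫_{-π}^{π} f(x)^2 dx = 2^2 · π + 1^2 · π = (4 + 1)π.
Divide by 2π: (4 + 1)/2 = 5/2.
By Parseval, this equals Σ |c_n|^2.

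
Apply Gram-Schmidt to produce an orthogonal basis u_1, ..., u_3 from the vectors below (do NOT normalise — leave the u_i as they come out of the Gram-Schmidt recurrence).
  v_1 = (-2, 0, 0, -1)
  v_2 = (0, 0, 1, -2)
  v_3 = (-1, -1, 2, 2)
Orthogonal basis:
  u_1 = (-2, 0, 0, -1)
  u_2 = (4/5, 0, 1, -8/5)
  u_3 = (-13/21, -1, 52/21, 26/21)

Apply the Gram-Schmidt recurrence
  u_1 = v_1
  u_i = v_i − Σ_{j<i} ((v_i · u_j) / (u_j · u_j)) · u_j.

Step by step this gives:
  u_1 = (-2, 0, 0, -1)
  u_2 = (4/5, 0, 1, -8/5)
  u_3 = (-13/21, -1, 52/21, 26/21)

Orthogonality check:
  u_2 · u_1 = 0 (should be 0)
  u_3 · u_1 = 0 (should be 0)
  u_3 · u_2 = 0 (should be 0)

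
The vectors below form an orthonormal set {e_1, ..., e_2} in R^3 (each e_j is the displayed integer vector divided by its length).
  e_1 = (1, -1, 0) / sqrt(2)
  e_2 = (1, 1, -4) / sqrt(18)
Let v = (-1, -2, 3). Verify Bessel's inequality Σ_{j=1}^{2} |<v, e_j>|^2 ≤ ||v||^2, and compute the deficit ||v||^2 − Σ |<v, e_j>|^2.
Σ |<v, e_j>|^2 = 13; ||v||^2 = 14; deficit = 1

Write each e_j = u_j / sqrt(<u_j, u_j>) where u_j is the displayed integer vector. Then <v, e_j> = <v, u_j> / sqrt(<u_j, u_j>), so |<v, e_j>|^2 = <v, u_j>^2 / <u_j, u_j>.
Coefficients: <v, e_1> = 1/sqrt(2), <v, e_2> = -15/sqrt(18).
Square and sum: Σ |<v, e_j>|^2 = 13.
Compute ||v||^2 = v·v = 14.
Deficit = 14 − 13 = 1 ≥ 0, confirming Bessel's inequality. (The deficit equals ||v − Σ <v,e_j> e_j||^2, the squared distance from v to span{e_j}.)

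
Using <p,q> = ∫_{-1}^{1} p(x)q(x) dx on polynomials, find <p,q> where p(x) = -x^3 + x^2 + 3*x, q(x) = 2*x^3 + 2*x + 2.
<p,q> = 668/105

Expand the product: p(x)·q(x) = -2*x^6 + 2*x^5 + 4*x^4 + 8*x^2 + 6*x.
∫_{-1}^{1} of each monomial x^k gives [2/(k+1) if k even, 0 if k odd]. Integrating term-by-term (or equivalently evaluating the antiderivative F(x) = -2*x^7/7 + x^6/3 + 4*x^5/5 + 8*x^3/3 + 3*x^2 at the endpoints):
  F(1) − F(−1) = 228/35 − (16/105) = 668/105.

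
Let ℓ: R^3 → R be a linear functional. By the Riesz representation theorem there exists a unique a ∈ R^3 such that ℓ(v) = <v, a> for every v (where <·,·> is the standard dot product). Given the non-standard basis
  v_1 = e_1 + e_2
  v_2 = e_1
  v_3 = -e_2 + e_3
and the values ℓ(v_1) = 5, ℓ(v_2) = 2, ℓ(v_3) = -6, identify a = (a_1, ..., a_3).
a = (2, 3, -3)

Write a = (a_1, ..., a_3) in the standard basis. For each basis vector v_i, ℓ(v_i) = <v_i, a> is a linear equation in the a_j's. Collect the n equations into a matrix system V a = ℓ, where row i of V is v_i (expressed in the standard basis). Since V is invertible (lower-triangular with 1s on the diagonal, up to permutation), solve by back-substitution:
  V =
[[1, 1, 0],
 [1, 0, 0],
 [0, -1, 1]]
  V a = (5, 2, -6)
Solving gives a = (2, 3, -3).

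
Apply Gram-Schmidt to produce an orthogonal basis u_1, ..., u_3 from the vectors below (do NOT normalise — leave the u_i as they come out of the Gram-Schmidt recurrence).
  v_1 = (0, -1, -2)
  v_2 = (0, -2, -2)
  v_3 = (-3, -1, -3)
Orthogonal basis:
  u_1 = (0, -1, -2)
  u_2 = (0, -4/5, 2/5)
  u_3 = (-3, 0, 0)

Apply the Gram-Schmidt recurrence
  u_1 = v_1
  u_i = v_i − Σ_{j<i} ((v_i · u_j) / (u_j · u_j)) · u_j.

Step by step this gives:
  u_1 = (0, -1, -2)
  u_2 = (0, -4/5, 2/5)
  u_3 = (-3, 0, 0)

Orthogonality check:
  u_2 · u_1 = 0 (should be 0)
  u_3 · u_1 = 0 (should be 0)
  u_3 · u_2 = 0 (should be 0)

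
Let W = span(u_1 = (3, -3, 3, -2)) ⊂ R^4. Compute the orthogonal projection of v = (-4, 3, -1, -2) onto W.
proj_W(v) = (-60/31, 60/31, -60/31, 40/31)

Set up U = [u_1 | ... | u_1] ∈ R^(4×1). The projector onto W = col(U) is P = U (U^T U)^(-1) U^T.
Compute U^T U =
  [31],
and U^T v = (-20).
Solve U^T U · c = U^T v for the coefficients: c = (-20/31). The projection is proj_W(v) = U c.
Check: (v - proj_W(v)) · u_1 = 0  (should be 0).
Result: proj_W(v) = (-60/31, 60/31, -60/31, 40/31).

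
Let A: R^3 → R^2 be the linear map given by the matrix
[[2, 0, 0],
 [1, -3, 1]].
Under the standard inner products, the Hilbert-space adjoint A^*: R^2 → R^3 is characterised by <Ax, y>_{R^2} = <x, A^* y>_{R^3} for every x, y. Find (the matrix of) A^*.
A^* = A^T =
[[2, 1],
 [0, -3],
 [0, 1]]

For real matrices with standard dot products, the defining identity <Ax, y> = <x, A^* y> gives (Ax)^T y = x^T (A^*) y, i.e. x^T A^T y = x^T (A^*) y. Since this holds for all x, y, we must have A^* = A^T. Therefore
A^* =
[[2, 1],
 [0, -3],
 [0, 1]].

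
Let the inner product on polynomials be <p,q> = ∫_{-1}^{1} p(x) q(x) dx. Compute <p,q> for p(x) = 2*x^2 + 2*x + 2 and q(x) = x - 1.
<p,q> = -4

Expand the product: p(x)·q(x) = 2*x^3 - 2.
∫_{-1}^{1} of each monomial x^k gives [2/(k+1) if k even, 0 if k odd]. Integrating term-by-term (or equivalently evaluating the antiderivative F(x) = x^4/2 - 2*x at the endpoints):
  F(1) − F(−1) = -3/2 − (5/2) = -4.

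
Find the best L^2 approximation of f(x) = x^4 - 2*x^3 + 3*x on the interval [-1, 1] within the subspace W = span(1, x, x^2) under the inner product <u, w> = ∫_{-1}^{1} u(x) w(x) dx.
g(x) = 6*x^2/7 + 9*x/5 - 3/35

The best approximation g ∈ W is the orthogonal projection of f onto W. Writing g = a_0 + a_1 x + a_2 x^2, the coefficients solve the normal equations G · a = b where
  G_{ij} = <φ_i, φ_j> and b_i = <f, φ_i>, with φ_0 = 1, φ_1 = x, φ_2 = x^2.
G =
  [2, 0, 2/3]
  [0, 2/3, 0]
  [2/3, 0, 2/5],
b = (2/5, 6/5, 2/7).
Solving gives a_0 = -3/35, a_1 = 9/5, a_2 = 6/7, so
  g(x) = 6*x^2/7 + 9*x/5 - 3/35.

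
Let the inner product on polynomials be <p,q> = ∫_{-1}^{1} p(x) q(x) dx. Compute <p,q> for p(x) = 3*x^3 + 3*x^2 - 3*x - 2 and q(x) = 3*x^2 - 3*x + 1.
<p,q> = 0

Expand the product: p(x)·q(x) = 9*x^5 - 15*x^3 + 6*x^2 + 3*x - 2.
∫_{-1}^{1} of each monomial x^k gives [2/(k+1) if k even, 0 if k odd]. Integrating term-by-term (or equivalently evaluating the antiderivative F(x) = 3*x^6/2 - 15*x^4/4 + 2*x^3 + 3*x^2/2 - 2*x at the endpoints):
  F(1) − F(−1) = -3/4 − (-3/4) = 0.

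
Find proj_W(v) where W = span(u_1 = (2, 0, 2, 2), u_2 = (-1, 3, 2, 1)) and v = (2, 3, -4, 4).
proj_W(v) = (19/41, 15/41, 34/41, 29/41)

Set up U = [u_1 | ... | u_2] ∈ R^(4×2). The projector onto W = col(U) is P = U (U^T U)^(-1) U^T.
Compute U^T U =
  [12, 4]
  [4, 15],
and U^T v = (4, 3).
Solve U^T U · c = U^T v for the coefficients: c = (12/41, 5/41). The projection is proj_W(v) = U c.
Check: (v - proj_W(v)) · u_1 = 0  (should be 0).
Check: (v - proj_W(v)) · u_2 = 0  (should be 0).
Result: proj_W(v) = (19/41, 15/41, 34/41, 29/41).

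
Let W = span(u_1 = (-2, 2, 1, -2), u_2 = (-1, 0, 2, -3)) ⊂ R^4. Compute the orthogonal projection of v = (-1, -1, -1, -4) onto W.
proj_W(v) = (-49/82, -12/41, 67/41, -195/82)

Set up U = [u_1 | ... | u_2] ∈ R^(4×2). The projector onto W = col(U) is P = U (U^T U)^(-1) U^T.
Compute U^T U =
  [13, 10]
  [10, 14],
and U^T v = (7, 11).
Solve U^T U · c = U^T v for the coefficients: c = (-6/41, 73/82). The projection is proj_W(v) = U c.
Check: (v - proj_W(v)) · u_1 = 0  (should be 0).
Check: (v - proj_W(v)) · u_2 = 0  (should be 0).
Result: proj_W(v) = (-49/82, -12/41, 67/41, -195/82).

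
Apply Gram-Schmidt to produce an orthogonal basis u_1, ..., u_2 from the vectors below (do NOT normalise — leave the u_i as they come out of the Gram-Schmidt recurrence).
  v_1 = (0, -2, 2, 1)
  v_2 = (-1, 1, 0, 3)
Orthogonal basis:
  u_1 = (0, -2, 2, 1)
  u_2 = (-1, 11/9, -2/9, 26/9)

Apply the Gram-Schmidt recurrence
  u_1 = v_1
  u_i = v_i − Σ_{j<i} ((v_i · u_j) / (u_j · u_j)) · u_j.

Step by step this gives:
  u_1 = (0, -2, 2, 1)
  u_2 = (-1, 11/9, -2/9, 26/9)

Orthogonality check:
  u_2 · u_1 = 0 (should be 0)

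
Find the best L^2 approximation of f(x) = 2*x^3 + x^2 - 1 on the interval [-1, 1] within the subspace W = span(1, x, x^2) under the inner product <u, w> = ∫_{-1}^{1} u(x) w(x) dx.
g(x) = x^2 + 6*x/5 - 1

The best approximation g ∈ W is the orthogonal projection of f onto W. Writing g = a_0 + a_1 x + a_2 x^2, the coefficients solve the normal equations G · a = b where
  G_{ij} = <φ_i, φ_j> and b_i = <f, φ_i>, with φ_0 = 1, φ_1 = x, φ_2 = x^2.
G =
  [2, 0, 2/3]
  [0, 2/3, 0]
  [2/3, 0, 2/5],
b = (-4/3, 4/5, -4/15).
Solving gives a_0 = -1, a_1 = 6/5, a_2 = 1, so
  g(x) = x^2 + 6*x/5 - 1.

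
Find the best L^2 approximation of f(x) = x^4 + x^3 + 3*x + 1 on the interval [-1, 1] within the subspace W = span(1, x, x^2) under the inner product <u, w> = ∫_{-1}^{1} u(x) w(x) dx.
g(x) = 6*x^2/7 + 18*x/5 + 32/35

The best approximation g ∈ W is the orthogonal projection of f onto W. Writing g = a_0 + a_1 x + a_2 x^2, the coefficients solve the normal equations G · a = b where
  G_{ij} = <φ_i, φ_j> and b_i = <f, φ_i>, with φ_0 = 1, φ_1 = x, φ_2 = x^2.
G =
  [2, 0, 2/3]
  [0, 2/3, 0]
  [2/3, 0, 2/5],
b = (12/5, 12/5, 20/21).
Solving gives a_0 = 32/35, a_1 = 18/5, a_2 = 6/7, so
  g(x) = 6*x^2/7 + 18*x/5 + 32/35.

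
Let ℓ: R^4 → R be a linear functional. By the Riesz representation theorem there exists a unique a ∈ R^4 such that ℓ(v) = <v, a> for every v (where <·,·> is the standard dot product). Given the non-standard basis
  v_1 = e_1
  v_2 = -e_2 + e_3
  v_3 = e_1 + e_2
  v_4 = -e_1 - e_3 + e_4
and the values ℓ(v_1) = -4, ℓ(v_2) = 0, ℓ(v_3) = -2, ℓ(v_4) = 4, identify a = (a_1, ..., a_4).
a = (-4, 2, 2, 2)

Write a = (a_1, ..., a_4) in the standard basis. For each basis vector v_i, ℓ(v_i) = <v_i, a> is a linear equation in the a_j's. Collect the n equations into a matrix system V a = ℓ, where row i of V is v_i (expressed in the standard basis). Since V is invertible (lower-triangular with 1s on the diagonal, up to permutation), solve by back-substitution:
  V =
[[1, 0, 0, 0],
 [0, -1, 1, 0],
 [1, 1, 0, 0],
 [-1, 0, -1, 1]]
  V a = (-4, 0, -2, 4)
Solving gives a = (-4, 2, 2, 2).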